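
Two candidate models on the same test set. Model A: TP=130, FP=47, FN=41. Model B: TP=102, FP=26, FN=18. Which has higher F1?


Model A: P=130/177=0.7345, R=130/171=0.7602, F1=2PR/(P+R)=2TP/(2TP+FP+FN)=260/348=0.7471
Model B: P=102/128=0.7969, R=102/120=0.85, F1=2PR/(P+R)=2TP/(2TP+FP+FN)=204/248=0.8226
0.7471 < 0.8226 → Model B

Model B


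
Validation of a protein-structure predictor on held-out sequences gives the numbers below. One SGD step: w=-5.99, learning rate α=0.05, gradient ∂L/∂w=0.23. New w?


w_new = w - α·∇
= -5.99 - 0.05·0.23
= -5.99 - 0.0115
= -6.0015

-6.0015


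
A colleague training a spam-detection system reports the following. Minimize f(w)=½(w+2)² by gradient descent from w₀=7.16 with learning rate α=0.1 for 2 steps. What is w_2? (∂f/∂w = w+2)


step 1: grad = 7.16+2 = 9.16; w = 7.16 - 0.1·(9.16) = 6.244
step 2: grad = 6.244+2 = 8.244; w = 6.244 - 0.1·(8.244) = 5.4196

5.4196


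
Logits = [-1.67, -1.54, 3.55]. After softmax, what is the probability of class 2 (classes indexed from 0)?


Exponentials: e^-1.67=0.1882, e^-1.54=0.2144, e^3.55=34.8133
Sum = 35.2159
Softmax = [0.0053, 0.0061, 0.9886]
p[2] = 34.8133/35.2159 = 0.9886

0.9886


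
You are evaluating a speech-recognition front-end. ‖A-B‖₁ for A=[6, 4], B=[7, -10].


d = |6-7| + |4+ 10|
  = 1 + 14
  = 15

15


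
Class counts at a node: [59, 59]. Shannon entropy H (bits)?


Probabilities: [59/118, 59/118] ≈ [0.5, 0.5]
H = -((59/118)·log₂(59/118) + (59/118)·log₂(59/118))
  = 1.0 bits

1.0 bits


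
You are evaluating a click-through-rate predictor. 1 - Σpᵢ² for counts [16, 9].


Probabilities: [16/25, 9/25] ≈ [0.64, 0.36]
Σpᵢ² = (256 + 81)/25² = 337/625
Gini = 1 - Σpᵢ² = 1 - 337/625 = 0.4608

0.4608


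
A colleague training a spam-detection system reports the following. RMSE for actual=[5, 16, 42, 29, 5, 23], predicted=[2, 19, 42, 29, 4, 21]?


MSE = 23/6 = 3.8333
RMSE = √(23/6) = 1.9579

1.9579


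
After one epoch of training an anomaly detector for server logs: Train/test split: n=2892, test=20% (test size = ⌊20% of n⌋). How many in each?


Test = ⌊2892·20/100⌋ = 578
Train = 2892 - 578 = 2314

Train: 2314, Test: 578


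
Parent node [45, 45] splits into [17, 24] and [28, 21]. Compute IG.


Parent = [45, 45], H_parent = 1
H_left = 0.9789 (n=41), H_right = 0.9852 (n=49)
H_children = (41/90)·0.9789 + (49/90)·0.9852 = 0.9823
IG = 1 - 0.9823 = 0.0177

0.0177


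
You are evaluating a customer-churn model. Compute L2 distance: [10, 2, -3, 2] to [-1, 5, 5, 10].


d = √((10+ 1)² + (2-5)² + (-3-5)² + (2-10)²)
  = √(121 + 9 + 64 + 64)
  = √258 = 16.0624

16.0624


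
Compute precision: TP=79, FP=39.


Precision = TP/(TP+FP)
= 79/(79+39)
= 79/118 = 66.95%

66.95%


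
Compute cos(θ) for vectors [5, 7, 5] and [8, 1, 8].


A·B = 5·8 + 7·1 + 5·8 = 87
‖A‖ = √99 = 9.9499, ‖B‖ = √129 = 11.3578
cos = 87/(√99·√129) = 87/√12771 = 0.7699

0.7699


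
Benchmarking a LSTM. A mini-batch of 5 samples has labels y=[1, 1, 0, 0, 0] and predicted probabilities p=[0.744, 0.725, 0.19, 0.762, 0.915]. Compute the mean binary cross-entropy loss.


L[0] = -ln(0.744) = 0.2957
L[1] = -ln(0.725) = 0.3216
L[2] = -ln(1-0.19) = -ln(0.81) = 0.2107
L[3] = -ln(1-0.762) = -ln(0.238) = 1.4355
L[4] = -ln(1-0.915) = -ln(0.085) = 2.4651
mean = (0.2957 + 0.3216 + 0.2107 + 1.4355 + 2.4651)/5 = 0.9457

0.9457


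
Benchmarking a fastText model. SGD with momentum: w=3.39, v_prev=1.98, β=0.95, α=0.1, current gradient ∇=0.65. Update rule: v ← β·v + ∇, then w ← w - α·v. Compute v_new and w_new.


v_new = 0.95·1.98 + 0.65 = 1.881 + 0.65 = 2.531
w_new = 3.39 - 0.1·2.531 = 3.39 - 0.2531 = 3.1369

v_new=2.531, w_new=3.1369


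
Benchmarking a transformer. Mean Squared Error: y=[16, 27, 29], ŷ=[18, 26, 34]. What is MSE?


Squared errors: (16-18)²=4, (27-26)²=1, (29-34)²=25
Sum = 30
MSE = 30/3 = 10

10


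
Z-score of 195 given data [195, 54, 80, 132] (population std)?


μ = 115.25, σ = 53.9322
z = (195 - 115.25)/53.9322 = 1.4787

1.4787


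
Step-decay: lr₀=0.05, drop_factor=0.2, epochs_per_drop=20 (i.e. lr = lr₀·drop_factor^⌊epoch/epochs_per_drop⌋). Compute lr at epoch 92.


n_drops = ⌊92/20⌋ = 4
lr = 0.05·0.2^4 = 0.05·0.0016 = 0.00008

0.00008


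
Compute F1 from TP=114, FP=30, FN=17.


Precision = 114/144 = 0.7917
Recall = 114/131 = 0.8702
F1 = 2·P·R/(P+R) = 2·TP/(2·TP+FP+FN) = 228/(228+30+17) = 228/275 = 0.8291

0.8291


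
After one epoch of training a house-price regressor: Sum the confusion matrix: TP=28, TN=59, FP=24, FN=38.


Total = TP + TN + FP + FN
= 28 + 59 + 24 + 38
= 149
(Predicted positive: 52, predicted negative: 97)

149


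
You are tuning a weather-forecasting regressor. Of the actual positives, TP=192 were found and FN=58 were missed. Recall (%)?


Recall = TP/(TP+FN)
= 192/(192+58)
= 192/250 = 76.8%

76.8%


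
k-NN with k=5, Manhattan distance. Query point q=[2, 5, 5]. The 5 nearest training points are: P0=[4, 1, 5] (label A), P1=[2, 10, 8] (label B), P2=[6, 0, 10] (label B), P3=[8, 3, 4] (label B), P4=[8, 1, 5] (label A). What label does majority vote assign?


d(q,P0) = 6  (label A)
d(q,P1) = 8  (label B)
d(q,P2) = 14  (label B)
d(q,P3) = 9  (label B)
d(q,P4) = 10  (label A)
Votes: A=2, B=3
Majority → B

B


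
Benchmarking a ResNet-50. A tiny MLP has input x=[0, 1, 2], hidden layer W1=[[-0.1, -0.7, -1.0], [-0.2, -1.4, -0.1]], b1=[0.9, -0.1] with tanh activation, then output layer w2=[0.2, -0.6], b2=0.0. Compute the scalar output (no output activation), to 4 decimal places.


z1[0] = (-0.1)·(0) + (-0.7)·(1) + (-1.0)·(2) + 0.9 = -1.8
z1[1] = (-0.2)·(0) + (-1.4)·(1) + (-0.1)·(2) - 0.1 = -1.7
h = tanh(z1) = [-0.9468, -0.9354]
output = (0.2)·(-0.9468) + (-0.6)·(-0.9354) + 0.0 = 0.3719

0.3719


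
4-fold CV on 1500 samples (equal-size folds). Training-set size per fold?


Fold size = 1500/4 = 375
Training per fold = 1500 - 375 = 1125

1125


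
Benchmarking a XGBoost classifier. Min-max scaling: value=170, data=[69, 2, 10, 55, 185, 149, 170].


min=2, max=185
(170-2)/(185-2) = 168/183 = 0.918

0.918


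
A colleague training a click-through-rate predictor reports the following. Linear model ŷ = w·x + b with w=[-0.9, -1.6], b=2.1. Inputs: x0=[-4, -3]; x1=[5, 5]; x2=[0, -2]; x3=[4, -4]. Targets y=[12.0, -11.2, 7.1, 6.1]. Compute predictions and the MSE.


ŷ0 = (-0.9)·(-4) + (-1.6)·(-3) + 2.1 = 10.5
ŷ1 = (-0.9)·(5) + (-1.6)·(5) + 2.1 = -10.4
ŷ2 = (-0.9)·(0) + (-1.6)·(-2) + 2.1 = 5.3
ŷ3 = (-0.9)·(4) + (-1.6)·(-4) + 2.1 = 4.9
errors² = [2.25, 0.64, 3.24, 1.44]
MSE = 7.5700/4 = 1.8925

1.8925


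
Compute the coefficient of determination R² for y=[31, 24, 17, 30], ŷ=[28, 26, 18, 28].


ȳ = 25.5
SS_res = Σ(y-ŷ)² = 18
SS_tot = Σ(y-ȳ)² = 125
R² = 1 - SS_res/SS_tot = 1 - 0.144 = 0.856

0.856


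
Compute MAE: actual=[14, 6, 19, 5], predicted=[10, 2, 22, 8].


Absolute errors: |14-10|=4, |6-2|=4, |19-22|=3, |5-8|=3
Sum = 14
MAE = 14/4 = 7/2

7/2


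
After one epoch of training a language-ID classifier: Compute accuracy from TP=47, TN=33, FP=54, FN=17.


Accuracy = (TP+TN)/(TP+TN+FP+FN)
= (47+33)/(151)
= 80/151 = 52.98%

52.98%


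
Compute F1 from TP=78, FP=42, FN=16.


Precision = 78/120 = 0.65
Recall = 78/94 = 0.8298
F1 = 2·P·R/(P+R) = 2·TP/(2·TP+FP+FN) = 156/(156+42+16) = 156/214 = 0.729

0.729


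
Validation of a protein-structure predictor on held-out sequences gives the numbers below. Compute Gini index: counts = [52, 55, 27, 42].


Probabilities: [52/176, 55/176, 27/176, 42/176] ≈ [0.2955, 0.3125, 0.1534, 0.2386]
Σpᵢ² = (2704 + 3025 + 729 + 1764)/176² = 8222/30976
Gini = 1 - Σpᵢ² = 1 - 8222/30976 = 0.7346

0.7346


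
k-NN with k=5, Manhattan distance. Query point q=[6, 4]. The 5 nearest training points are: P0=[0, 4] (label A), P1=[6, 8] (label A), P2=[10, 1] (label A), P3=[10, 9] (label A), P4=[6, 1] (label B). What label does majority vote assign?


d(q,P0) = 6  (label A)
d(q,P1) = 4  (label A)
d(q,P2) = 7  (label A)
d(q,P3) = 9  (label A)
d(q,P4) = 3  (label B)
Votes: A=4, B=1
Majority → A

A


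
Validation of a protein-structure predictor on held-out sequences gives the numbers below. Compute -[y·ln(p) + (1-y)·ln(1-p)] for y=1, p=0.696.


BCE = -[y·ln(p) + (1-y)·ln(1-p)]
= -1·ln(0.696) - 0
= -ln(0.696) = 0.3624

0.3624


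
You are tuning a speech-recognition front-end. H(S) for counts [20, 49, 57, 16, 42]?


Probabilities: [20/184, 49/184, 57/184, 16/184, 42/184] ≈ [0.1087, 0.2663, 0.3098, 0.087, 0.2283]
H = -((20/184)·log₂(20/184) + (49/184)·log₂(49/184) + (57/184)·log₂(57/184) + (16/184)·log₂(16/184) + (42/184)·log₂(42/184))
  = 2.173 bits

2.173 bits


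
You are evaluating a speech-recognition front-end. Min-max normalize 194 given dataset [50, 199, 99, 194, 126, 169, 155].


min=50, max=199
(194-50)/(199-50) = 144/149 = 0.9664

0.9664


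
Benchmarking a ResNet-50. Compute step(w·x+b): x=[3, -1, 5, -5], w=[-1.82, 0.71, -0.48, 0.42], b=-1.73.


z = (3)·(-1.82) + (-1)·(0.71) + (5)·(-0.48) + (-5)·(0.42) - 1.73
  = -12.4
step(z) = 0 (z<0)

0


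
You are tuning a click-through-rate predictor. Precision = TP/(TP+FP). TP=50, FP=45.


Precision = TP/(TP+FP)
= 50/(50+45)
= 50/95 = 52.63%

52.63%


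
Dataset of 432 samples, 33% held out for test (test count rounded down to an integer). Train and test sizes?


Test = ⌊432·33/100⌋ = 142
Train = 432 - 142 = 290

Train: 290, Test: 142


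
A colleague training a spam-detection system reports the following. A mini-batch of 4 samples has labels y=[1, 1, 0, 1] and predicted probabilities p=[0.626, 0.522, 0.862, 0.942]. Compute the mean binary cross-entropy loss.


L[0] = -ln(0.626) = 0.4684
L[1] = -ln(0.522) = 0.6501
L[2] = -ln(1-0.862) = -ln(0.138) = 1.9805
L[3] = -ln(0.942) = 0.0598
mean = (0.4684 + 0.6501 + 1.9805 + 0.0598)/4 = 0.7897

0.7897


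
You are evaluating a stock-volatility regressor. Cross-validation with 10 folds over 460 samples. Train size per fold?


Fold size = 460/10 = 46
Training per fold = 460 - 46 = 414

414


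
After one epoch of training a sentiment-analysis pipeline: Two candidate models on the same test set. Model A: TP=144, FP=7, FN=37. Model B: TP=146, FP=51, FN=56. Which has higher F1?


Model A: P=144/151=0.9536, R=144/181=0.7956, F1=2PR/(P+R)=2TP/(2TP+FP+FN)=288/332=0.8675
Model B: P=146/197=0.7411, R=146/202=0.7228, F1=2PR/(P+R)=2TP/(2TP+FP+FN)=292/399=0.7318
0.8675 > 0.7318 → Model A

Model A


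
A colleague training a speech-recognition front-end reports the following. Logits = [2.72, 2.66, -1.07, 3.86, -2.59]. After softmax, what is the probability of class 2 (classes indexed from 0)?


Exponentials: e^2.72=15.1803, e^2.66=14.2963, e^-1.07=0.343, e^3.86=47.4654, e^-2.59=0.075
Sum = 77.36
Softmax = [0.1962, 0.1848, 0.0044, 0.6136, 0.001]
p[2] = 0.343/77.36 = 0.0044

0.0044


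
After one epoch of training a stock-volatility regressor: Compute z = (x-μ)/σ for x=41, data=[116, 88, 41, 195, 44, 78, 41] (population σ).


μ = 86.1429, σ = 51.6345
z = (41 - 86.1429)/51.6345 = -0.8743

-0.8743


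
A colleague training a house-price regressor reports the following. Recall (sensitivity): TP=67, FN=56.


Recall = TP/(TP+FN)
= 67/(67+56)
= 67/123 = 54.47%

54.47%


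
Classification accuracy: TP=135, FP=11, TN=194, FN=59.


Accuracy = (TP+TN)/(TP+TN+FP+FN)
= (135+194)/(399)
= 329/399 = 82.46%

82.46%


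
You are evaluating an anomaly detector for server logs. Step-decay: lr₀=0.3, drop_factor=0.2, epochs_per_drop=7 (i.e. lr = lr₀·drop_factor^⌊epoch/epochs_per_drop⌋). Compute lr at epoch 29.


n_drops = ⌊29/7⌋ = 4
lr = 0.3·0.2^4 = 0.3·0.0016 = 0.00048

0.00048


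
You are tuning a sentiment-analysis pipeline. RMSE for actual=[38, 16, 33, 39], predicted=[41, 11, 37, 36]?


MSE = 59/4 = 14.75
RMSE = √(59/4) = 3.8406

3.8406


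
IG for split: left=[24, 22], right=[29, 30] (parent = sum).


Parent = [53, 52], H_parent = 0.9999
H_left = 0.9986 (n=46), H_right = 0.9998 (n=59)
H_children = (46/105)·0.9986 + (59/105)·0.9998 = 0.9993
IG = 0.9999 - 0.9993 = 0.0006

0.0006


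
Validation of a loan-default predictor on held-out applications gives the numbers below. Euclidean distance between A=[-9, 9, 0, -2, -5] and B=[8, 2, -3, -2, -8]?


d = √((-9-8)² + (9-2)² + (0+ 3)² + (-2+ 2)² + (-5+ 8)²)
  = √(289 + 49 + 9 + 0 + 9)
  = √356 = 18.868

18.868


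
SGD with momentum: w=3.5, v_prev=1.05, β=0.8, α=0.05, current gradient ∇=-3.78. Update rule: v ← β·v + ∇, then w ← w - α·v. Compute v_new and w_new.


v_new = 0.8·1.05 - 3.78 = 0.84 - 3.78 = -2.94
w_new = 3.5 - 0.05·-2.94 = 3.5 + 0.147 = 3.647

v_new=-2.94, w_new=3.647


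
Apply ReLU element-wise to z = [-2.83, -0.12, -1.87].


ReLU(-2.83) = max(0, -2.83) = 0.0
ReLU(-0.12) = max(0, -0.12) = 0.0
ReLU(-1.87) = max(0, -1.87) = 0.0
result = [0.0, 0.0, 0.0]

[0.0, 0.0, 0.0]


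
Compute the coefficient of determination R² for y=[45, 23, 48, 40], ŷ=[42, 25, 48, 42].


ȳ = 39
SS_res = Σ(y-ŷ)² = 17
SS_tot = Σ(y-ȳ)² = 374
R² = 1 - SS_res/SS_tot = 1 - 0.0455 = 0.9545

0.9545


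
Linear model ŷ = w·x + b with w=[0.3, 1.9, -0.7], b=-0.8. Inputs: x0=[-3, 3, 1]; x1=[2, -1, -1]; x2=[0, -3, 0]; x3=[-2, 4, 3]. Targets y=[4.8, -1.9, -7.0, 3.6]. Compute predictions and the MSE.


ŷ0 = (0.3)·(-3) + (1.9)·(3) + (-0.7)·(1) - 0.8 = 3.3
ŷ1 = (0.3)·(2) + (1.9)·(-1) + (-0.7)·(-1) - 0.8 = -1.4
ŷ2 = (0.3)·(0) + (1.9)·(-3) + (-0.7)·(0) - 0.8 = -6.5
ŷ3 = (0.3)·(-2) + (1.9)·(4) + (-0.7)·(3) - 0.8 = 4.1
errors² = [2.25, 0.25, 0.25, 0.25]
MSE = 3.0000/4 = 0.75

0.75


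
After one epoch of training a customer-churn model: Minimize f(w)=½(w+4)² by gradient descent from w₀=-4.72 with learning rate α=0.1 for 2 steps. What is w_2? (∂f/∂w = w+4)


step 1: grad = -4.72+4 = -0.72; w = -4.72 - 0.1·(-0.72) = -4.648
step 2: grad = -4.648+4 = -0.648; w = -4.648 - 0.1·(-0.648) = -4.5832

-4.5832


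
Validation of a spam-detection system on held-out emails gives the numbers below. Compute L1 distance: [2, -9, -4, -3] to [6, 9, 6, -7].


d = |2-6| + |-9-9| + |-4-6| + |-3+ 7|
  = 4 + 18 + 10 + 4
  = 36

36


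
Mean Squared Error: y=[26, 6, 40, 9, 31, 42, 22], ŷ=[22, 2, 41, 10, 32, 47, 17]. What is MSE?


Squared errors: (26-22)²=16, (6-2)²=16, (40-41)²=1, (9-10)²=1, (31-32)²=1, (42-47)²=25, (22-17)²=25
Sum = 85
MSE = 85/7 = 85/7

85/7


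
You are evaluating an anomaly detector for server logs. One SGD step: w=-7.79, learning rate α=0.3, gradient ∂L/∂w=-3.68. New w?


w_new = w - α·∇
= -7.79 - 0.3·-3.68
= -7.79 + 1.104
= -6.686

-6.686


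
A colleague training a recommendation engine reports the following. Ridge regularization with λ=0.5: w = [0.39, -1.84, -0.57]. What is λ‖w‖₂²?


‖w‖₂² = (0.39)² + (-1.84)² + (-0.57)²
     = 0.1521 + 3.3856 + 0.3249
     = 3.8626
λ·‖w‖₂² = 0.5·3.8626 = 1.9313

1.9313


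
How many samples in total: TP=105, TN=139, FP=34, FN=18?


Total = TP + TN + FP + FN
= 105 + 139 + 34 + 18
= 296
(Predicted positive: 139, predicted negative: 157)

296


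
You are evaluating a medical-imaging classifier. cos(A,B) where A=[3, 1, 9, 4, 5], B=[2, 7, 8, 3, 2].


A·B = 3·2 + 1·7 + 9·8 + 4·3 + 5·2 = 107
‖A‖ = √132 = 11.4891, ‖B‖ = √130 = 11.4018
cos = 107/(√132·√130) = 107/√17160 = 0.8168

0.8168


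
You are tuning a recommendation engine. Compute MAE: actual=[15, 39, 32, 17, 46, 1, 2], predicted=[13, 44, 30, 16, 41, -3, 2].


Absolute errors: |15-13|=2, |39-44|=5, |32-30|=2, |17-16|=1, |46-41|=5, |1+ 3|=4, |2-2|=0
Sum = 19
MAE = 19/7 = 19/7

19/7


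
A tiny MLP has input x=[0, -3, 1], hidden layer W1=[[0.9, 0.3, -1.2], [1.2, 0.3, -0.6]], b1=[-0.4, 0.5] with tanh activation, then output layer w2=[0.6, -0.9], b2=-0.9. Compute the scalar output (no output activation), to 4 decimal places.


z1[0] = (0.9)·(0) + (0.3)·(-3) + (-1.2)·(1) - 0.4 = -2.5
z1[1] = (1.2)·(0) + (0.3)·(-3) + (-0.6)·(1) + 0.5 = -1.0
h = tanh(z1) = [-0.9866, -0.7616]
output = (0.6)·(-0.9866) + (-0.9)·(-0.7616) - 0.9 = -0.8065

-0.8065


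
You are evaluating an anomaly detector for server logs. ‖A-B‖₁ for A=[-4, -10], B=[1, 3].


d = |-4-1| + |-10-3|
  = 5 + 13
  = 18

18


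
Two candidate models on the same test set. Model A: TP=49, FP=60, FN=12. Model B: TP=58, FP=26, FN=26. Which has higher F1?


Model A: P=49/109=0.4495, R=49/61=0.8033, F1=2PR/(P+R)=2TP/(2TP+FP+FN)=98/170=0.5765
Model B: P=58/84=0.6905, R=58/84=0.6905, F1=2PR/(P+R)=2TP/(2TP+FP+FN)=116/168=0.6905
0.5765 < 0.6905 → Model B

Model B


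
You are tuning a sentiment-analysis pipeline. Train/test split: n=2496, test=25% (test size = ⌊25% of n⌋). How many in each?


Test = ⌊2496·25/100⌋ = 624
Train = 2496 - 624 = 1872

Train: 1872, Test: 624


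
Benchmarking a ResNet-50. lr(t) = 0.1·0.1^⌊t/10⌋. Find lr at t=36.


n_drops = ⌊36/10⌋ = 3
lr = 0.1·0.1^3 = 0.1·0.001 = 0.0001

0.0001


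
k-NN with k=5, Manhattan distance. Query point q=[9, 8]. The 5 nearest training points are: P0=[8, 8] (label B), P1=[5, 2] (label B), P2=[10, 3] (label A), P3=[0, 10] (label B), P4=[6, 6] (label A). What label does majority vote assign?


d(q,P0) = 1  (label B)
d(q,P1) = 10  (label B)
d(q,P2) = 6  (label A)
d(q,P3) = 11  (label B)
d(q,P4) = 5  (label A)
Votes: A=2, B=3
Majority → B

B


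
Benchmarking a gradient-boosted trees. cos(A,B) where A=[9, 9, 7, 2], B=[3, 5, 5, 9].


A·B = 9·3 + 9·5 + 7·5 + 2·9 = 125
‖A‖ = √215 = 14.6629, ‖B‖ = √140 = 11.8322
cos = 125/(√215·√140) = 125/√30100 = 0.7205

0.7205


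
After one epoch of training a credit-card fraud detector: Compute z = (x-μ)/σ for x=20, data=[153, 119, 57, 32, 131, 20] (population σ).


μ = 85.3333, σ = 51.1751
z = (20 - 85.3333)/51.1751 = -1.2767

-1.2767


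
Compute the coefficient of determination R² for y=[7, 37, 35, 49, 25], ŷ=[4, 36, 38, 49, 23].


ȳ = 30.6
SS_res = Σ(y-ŷ)² = 23
SS_tot = Σ(y-ȳ)² = 987.2
R² = 1 - SS_res/SS_tot = 1 - 0.0233 = 0.9767

0.9767


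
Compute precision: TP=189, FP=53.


Precision = TP/(TP+FP)
= 189/(189+53)
= 189/242 = 78.1%

78.1%


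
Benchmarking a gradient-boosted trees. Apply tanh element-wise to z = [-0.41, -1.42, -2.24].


tanh(-0.41) = -0.3885
tanh(-1.42) = -0.8896
tanh(-2.24) = -0.9776
result = [-0.3885, -0.8896, -0.9776]

[-0.3885, -0.8896, -0.9776]


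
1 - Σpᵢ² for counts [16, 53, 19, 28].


Probabilities: [16/116, 53/116, 19/116, 28/116] ≈ [0.1379, 0.4569, 0.1638, 0.2414]
Σpᵢ² = (256 + 2809 + 361 + 784)/116² = 4210/13456
Gini = 1 - Σpᵢ² = 1 - 4210/13456 = 0.6871

0.6871


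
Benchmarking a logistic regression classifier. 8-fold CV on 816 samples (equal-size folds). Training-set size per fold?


Fold size = 816/8 = 102
Training per fold = 816 - 102 = 714

714


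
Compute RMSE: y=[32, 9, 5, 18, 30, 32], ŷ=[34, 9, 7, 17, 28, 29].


MSE = 22/6 = 3.6667
RMSE = √(22/6) = 1.9149

1.9149


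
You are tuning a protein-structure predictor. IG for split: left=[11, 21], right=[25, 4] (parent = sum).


Parent = [36, 25], H_parent = 0.9764
H_left = 0.9284 (n=32), H_right = 0.5788 (n=29)
H_children = (32/61)·0.9284 + (29/61)·0.5788 = 0.7622
IG = 0.9764 - 0.7622 = 0.2142

0.2142


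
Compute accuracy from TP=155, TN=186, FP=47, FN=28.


Accuracy = (TP+TN)/(TP+TN+FP+FN)
= (155+186)/(416)
= 341/416 = 81.97%

81.97%


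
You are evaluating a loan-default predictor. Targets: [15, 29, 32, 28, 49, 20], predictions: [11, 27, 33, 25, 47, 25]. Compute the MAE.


Absolute errors: |15-11|=4, |29-27|=2, |32-33|=1, |28-25|=3, |49-47|=2, |20-25|=5
Sum = 17
MAE = 17/6 = 17/6

17/6


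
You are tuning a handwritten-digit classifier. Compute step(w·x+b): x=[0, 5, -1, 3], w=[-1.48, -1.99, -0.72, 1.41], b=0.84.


z = (0)·(-1.48) + (5)·(-1.99) + (-1)·(-0.72) + (3)·(1.41) + 0.84
  = -4.16
step(z) = 0 (z<0)

0


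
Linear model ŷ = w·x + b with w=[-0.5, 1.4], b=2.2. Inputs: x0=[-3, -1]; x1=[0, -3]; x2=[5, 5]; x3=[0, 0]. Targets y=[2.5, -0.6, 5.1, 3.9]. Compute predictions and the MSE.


ŷ0 = (-0.5)·(-3) + (1.4)·(-1) + 2.2 = 2.3
ŷ1 = (-0.5)·(0) + (1.4)·(-3) + 2.2 = -2.0
ŷ2 = (-0.5)·(5) + (1.4)·(5) + 2.2 = 6.7
ŷ3 = (-0.5)·(0) + (1.4)·(0) + 2.2 = 2.2
errors² = [0.04, 1.96, 2.56, 2.89]
MSE = 7.4500/4 = 1.8625

1.8625


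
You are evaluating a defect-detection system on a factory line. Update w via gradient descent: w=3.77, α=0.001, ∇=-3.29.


w_new = w - α·∇
= 3.77 - 0.001·-3.29
= 3.77 + 0.00329
= 3.77329

3.77329


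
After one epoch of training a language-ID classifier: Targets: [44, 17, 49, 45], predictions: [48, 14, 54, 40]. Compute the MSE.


Squared errors: (44-48)²=16, (17-14)²=9, (49-54)²=25, (45-40)²=25
Sum = 75
MSE = 75/4 = 75/4

75/4


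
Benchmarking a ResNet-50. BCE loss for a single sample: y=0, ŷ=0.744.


BCE = -[y·ln(p) + (1-y)·ln(1-p)]
= -0 - 1·ln(1-0.744)
= -ln(0.256) = 1.3626

1.3626


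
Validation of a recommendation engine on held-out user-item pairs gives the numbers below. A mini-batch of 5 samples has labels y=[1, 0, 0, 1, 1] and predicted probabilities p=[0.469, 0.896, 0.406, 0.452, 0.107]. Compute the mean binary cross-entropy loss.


L[0] = -ln(0.469) = 0.7572
L[1] = -ln(1-0.896) = -ln(0.104) = 2.2634
L[2] = -ln(1-0.406) = -ln(0.594) = 0.5209
L[3] = -ln(0.452) = 0.7941
L[4] = -ln(0.107) = 2.2349
mean = (0.7572 + 2.2634 + 0.5209 + 0.7941 + 2.2349)/5 = 1.3141

1.3141


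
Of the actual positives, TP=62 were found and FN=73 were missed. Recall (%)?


Recall = TP/(TP+FN)
= 62/(62+73)
= 62/135 = 45.93%

45.93%


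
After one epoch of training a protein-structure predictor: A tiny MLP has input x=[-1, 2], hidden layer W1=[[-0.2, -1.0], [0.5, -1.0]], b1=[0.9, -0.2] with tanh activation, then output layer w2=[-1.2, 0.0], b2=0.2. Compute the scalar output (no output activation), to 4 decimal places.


z1[0] = (-0.2)·(-1) + (-1.0)·(2) + 0.9 = -0.9
z1[1] = (0.5)·(-1) + (-1.0)·(2) - 0.2 = -2.7
h = tanh(z1) = [-0.7163, -0.991]
output = (-1.2)·(-0.7163) + (0.0)·(-0.991) + 0.2 = 1.0596

1.0596


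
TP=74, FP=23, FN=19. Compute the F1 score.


Precision = 74/97 = 0.7629
Recall = 74/93 = 0.7957
F1 = 2·P·R/(P+R) = 2·TP/(2·TP+FP+FN) = 148/(148+23+19) = 148/190 = 0.7789

0.7789


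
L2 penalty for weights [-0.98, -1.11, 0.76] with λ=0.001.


‖w‖₂² = (-0.98)² + (-1.11)² + (0.76)²
     = 0.9604 + 1.2321 + 0.5776
     = 2.7701
λ·‖w‖₂² = 0.001·2.7701 = 0.00277

0.00277


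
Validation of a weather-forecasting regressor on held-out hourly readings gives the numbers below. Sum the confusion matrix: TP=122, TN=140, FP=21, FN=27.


Total = TP + TN + FP + FN
= 122 + 140 + 21 + 27
= 310
(Predicted positive: 143, predicted negative: 167)

310


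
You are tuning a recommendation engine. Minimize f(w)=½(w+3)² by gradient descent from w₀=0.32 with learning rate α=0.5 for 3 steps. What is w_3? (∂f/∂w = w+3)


step 1: grad = 0.32+3 = 3.32; w = 0.32 - 0.5·(3.32) = -1.34
step 2: grad = -1.34+3 = 1.66; w = -1.34 - 0.5·(1.66) = -2.17
step 3: grad = -2.17+3 = 0.83; w = -2.17 - 0.5·(0.83) = -2.585

-2.585


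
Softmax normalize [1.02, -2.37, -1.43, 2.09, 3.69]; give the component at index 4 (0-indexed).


Exponentials: e^1.02=2.7732, e^-2.37=0.0935, e^-1.43=0.2393, e^2.09=8.0849, e^3.69=40.0448
Sum = 51.2357
Softmax = [0.0541, 0.0018, 0.0047, 0.1578, 0.7816]
p[4] = 40.0448/51.2357 = 0.7816

0.7816


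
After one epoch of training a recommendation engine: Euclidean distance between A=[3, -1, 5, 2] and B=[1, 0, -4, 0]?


d = √((3-1)² + (-1-0)² + (5+ 4)² + (2-0)²)
  = √(4 + 1 + 81 + 4)
  = √90 = 9.4868

9.4868


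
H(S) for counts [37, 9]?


Probabilities: [37/46, 9/46] ≈ [0.8043, 0.1957]
H = -((37/46)·log₂(37/46) + (9/46)·log₂(9/46))
  = 0.7131 bits

0.7131 bits


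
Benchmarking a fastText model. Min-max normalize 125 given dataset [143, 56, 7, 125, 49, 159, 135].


min=7, max=159
(125-7)/(159-7) = 118/152 = 0.7763

0.7763


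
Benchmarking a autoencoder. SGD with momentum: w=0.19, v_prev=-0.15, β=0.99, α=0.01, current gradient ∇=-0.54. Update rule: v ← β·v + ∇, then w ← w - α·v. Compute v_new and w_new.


v_new = 0.99·-0.15 - 0.54 = -0.1485 - 0.54 = -0.6885
w_new = 0.19 - 0.01·-0.6885 = 0.19 + 0.006885 = 0.196885

v_new=-0.6885, w_new=0.196885


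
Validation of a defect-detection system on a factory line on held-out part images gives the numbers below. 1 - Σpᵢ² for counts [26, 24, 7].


Probabilities: [26/57, 24/57, 7/57] ≈ [0.4561, 0.4211, 0.1228]
Σpᵢ² = (676 + 576 + 49)/57² = 1301/3249
Gini = 1 - Σpᵢ² = 1 - 1301/3249 = 0.5996

0.5996


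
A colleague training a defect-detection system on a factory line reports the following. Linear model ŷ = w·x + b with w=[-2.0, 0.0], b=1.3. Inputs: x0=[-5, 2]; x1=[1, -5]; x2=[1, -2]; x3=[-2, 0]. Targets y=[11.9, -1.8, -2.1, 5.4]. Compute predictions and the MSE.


ŷ0 = (-2.0)·(-5) + (0.0)·(2) + 1.3 = 11.3
ŷ1 = (-2.0)·(1) + (0.0)·(-5) + 1.3 = -0.7
ŷ2 = (-2.0)·(1) + (0.0)·(-2) + 1.3 = -0.7
ŷ3 = (-2.0)·(-2) + (0.0)·(0) + 1.3 = 5.3
errors² = [0.36, 1.21, 1.96, 0.01]
MSE = 3.5400/4 = 0.885

0.885


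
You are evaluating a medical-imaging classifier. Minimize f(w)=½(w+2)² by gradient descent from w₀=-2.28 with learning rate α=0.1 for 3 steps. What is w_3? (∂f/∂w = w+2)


step 1: grad = -2.28+2 = -0.28; w = -2.28 - 0.1·(-0.28) = -2.252
step 2: grad = -2.252+2 = -0.252; w = -2.252 - 0.1·(-0.252) = -2.2268
step 3: grad = -2.2268+2 = -0.2268; w = -2.2268 - 0.1·(-0.2268) = -2.20412

-2.20412


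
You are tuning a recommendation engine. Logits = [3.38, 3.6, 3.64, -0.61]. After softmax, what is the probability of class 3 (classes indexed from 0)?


Exponentials: e^3.38=29.3708, e^3.6=36.5982, e^3.64=38.0918, e^-0.61=0.5434
Sum = 104.6042
Softmax = [0.2808, 0.3499, 0.3642, 0.0052]
p[3] = 0.5434/104.6042 = 0.0052

0.0052


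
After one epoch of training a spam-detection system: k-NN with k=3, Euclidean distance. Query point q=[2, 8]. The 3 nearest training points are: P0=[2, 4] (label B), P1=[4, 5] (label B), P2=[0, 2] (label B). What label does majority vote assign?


d(q,P0) = 4.0  (label B)
d(q,P1) = 3.6056  (label B)
d(q,P2) = 6.3246  (label B)
Votes: A=0, B=3
Majority → B

B


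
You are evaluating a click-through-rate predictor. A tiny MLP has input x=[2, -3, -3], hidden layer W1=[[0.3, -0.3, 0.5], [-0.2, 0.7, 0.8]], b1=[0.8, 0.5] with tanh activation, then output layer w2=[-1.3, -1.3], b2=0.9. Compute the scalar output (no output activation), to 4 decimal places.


z1[0] = (0.3)·(2) + (-0.3)·(-3) + (0.5)·(-3) + 0.8 = 0.8
z1[1] = (-0.2)·(2) + (0.7)·(-3) + (0.8)·(-3) + 0.5 = -4.4
h = tanh(z1) = [0.664, -0.9997]
output = (-1.3)·(0.664) + (-1.3)·(-0.9997) + 0.9 = 1.3364

1.3364


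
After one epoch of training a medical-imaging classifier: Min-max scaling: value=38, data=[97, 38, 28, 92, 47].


min=28, max=97
(38-28)/(97-28) = 10/69 = 0.1449

0.1449


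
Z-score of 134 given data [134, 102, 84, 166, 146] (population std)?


μ = 126.4, σ = 29.6756
z = (134 - 126.4)/29.6756 = 0.2561

0.2561


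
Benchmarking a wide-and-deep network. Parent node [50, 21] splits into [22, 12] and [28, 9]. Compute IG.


Parent = [50, 21], H_parent = 0.8761
H_left = 0.9367 (n=34), H_right = 0.8004 (n=37)
H_children = (34/71)·0.9367 + (37/71)·0.8004 = 0.8657
IG = 0.8761 - 0.8657 = 0.0104

0.0104


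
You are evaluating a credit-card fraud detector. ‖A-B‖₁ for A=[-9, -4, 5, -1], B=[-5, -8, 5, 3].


d = |-9+ 5| + |-4+ 8| + |5-5| + |-1-3|
  = 4 + 4 + 0 + 4
  = 12

12


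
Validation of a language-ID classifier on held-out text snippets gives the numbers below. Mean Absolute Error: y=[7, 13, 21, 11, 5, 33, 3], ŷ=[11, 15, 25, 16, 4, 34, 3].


Absolute errors: |7-11|=4, |13-15|=2, |21-25|=4, |11-16|=5, |5-4|=1, |33-34|=1, |3-3|=0
Sum = 17
MAE = 17/7 = 17/7

17/7


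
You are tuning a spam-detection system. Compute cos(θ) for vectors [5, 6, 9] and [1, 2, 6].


A·B = 5·1 + 6·2 + 9·6 = 71
‖A‖ = √142 = 11.9164, ‖B‖ = √41 = 6.4031
cos = 71/(√142·√41) = 71/√5822 = 0.9305

0.9305


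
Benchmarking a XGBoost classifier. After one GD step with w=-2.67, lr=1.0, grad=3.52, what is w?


w_new = w - α·∇
= -2.67 - 1.0·3.52
= -2.67 - 3.52
= -6.19

-6.19


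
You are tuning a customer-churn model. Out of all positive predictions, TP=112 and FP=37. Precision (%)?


Precision = TP/(TP+FP)
= 112/(112+37)
= 112/149 = 75.17%

75.17%


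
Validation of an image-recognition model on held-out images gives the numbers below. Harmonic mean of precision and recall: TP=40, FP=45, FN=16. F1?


Precision = 40/85 = 0.4706
Recall = 40/56 = 0.7143
F1 = 2·P·R/(P+R) = 2·TP/(2·TP+FP+FN) = 80/(80+45+16) = 80/141 = 0.5674

0.5674


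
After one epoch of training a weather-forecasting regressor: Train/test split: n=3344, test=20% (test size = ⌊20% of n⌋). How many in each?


Test = ⌊3344·20/100⌋ = 668
Train = 3344 - 668 = 2676

Train: 2676, Test: 668


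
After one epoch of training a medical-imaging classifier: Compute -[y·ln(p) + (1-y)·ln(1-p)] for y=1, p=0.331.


BCE = -[y·ln(p) + (1-y)·ln(1-p)]
= -1·ln(0.331) - 0
= -ln(0.331) = 1.1056

1.1056


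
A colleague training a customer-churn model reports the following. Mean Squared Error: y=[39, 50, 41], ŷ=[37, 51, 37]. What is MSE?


Squared errors: (39-37)²=4, (50-51)²=1, (41-37)²=16
Sum = 21
MSE = 21/3 = 7

7


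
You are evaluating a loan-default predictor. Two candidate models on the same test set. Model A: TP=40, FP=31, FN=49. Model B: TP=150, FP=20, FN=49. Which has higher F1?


Model A: P=40/71=0.5634, R=40/89=0.4494, F1=2PR/(P+R)=2TP/(2TP+FP+FN)=80/160=0.5
Model B: P=150/170=0.8824, R=150/199=0.7538, F1=2PR/(P+R)=2TP/(2TP+FP+FN)=300/369=0.813
0.5 < 0.813 → Model B

Model B


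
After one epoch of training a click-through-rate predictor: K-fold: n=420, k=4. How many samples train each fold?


Fold size = 420/4 = 105
Training per fold = 420 - 105 = 315

315


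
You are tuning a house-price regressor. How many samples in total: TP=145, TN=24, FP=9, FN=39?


Total = TP + TN + FP + FN
= 145 + 24 + 9 + 39
= 217
(Predicted positive: 154, predicted negative: 63)

217


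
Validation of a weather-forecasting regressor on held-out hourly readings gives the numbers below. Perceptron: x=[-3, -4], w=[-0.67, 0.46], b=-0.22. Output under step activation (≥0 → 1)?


z = (-3)·(-0.67) + (-4)·(0.46) - 0.22
  = -0.05
step(z) = 0 (z<0)

0


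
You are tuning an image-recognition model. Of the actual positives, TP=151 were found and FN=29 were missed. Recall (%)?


Recall = TP/(TP+FN)
= 151/(151+29)
= 151/180 = 83.89%

83.89%


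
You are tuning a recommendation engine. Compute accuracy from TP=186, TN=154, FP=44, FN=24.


Accuracy = (TP+TN)/(TP+TN+FP+FN)
= (186+154)/(408)
= 340/408 = 83.33%

83.33%


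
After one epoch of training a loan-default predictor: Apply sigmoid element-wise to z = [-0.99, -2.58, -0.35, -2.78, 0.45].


σ(-0.99) = 1/(1+e^0.99) = 0.2709
σ(-2.58) = 1/(1+e^2.58) = 0.0704
σ(-0.35) = 1/(1+e^0.35) = 0.4134
σ(-2.78) = 1/(1+e^2.78) = 0.0584
σ(0.45) = 1/(1+e^-0.45) = 0.6106
result = [0.2709, 0.0704, 0.4134, 0.0584, 0.6106]

[0.2709, 0.0704, 0.4134, 0.0584, 0.6106]


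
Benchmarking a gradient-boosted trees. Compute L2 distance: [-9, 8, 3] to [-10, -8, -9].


d = √((-9+ 10)² + (8+ 8)² + (3+ 9)²)
  = √(1 + 256 + 144)
  = √401 = 20.025

20.025


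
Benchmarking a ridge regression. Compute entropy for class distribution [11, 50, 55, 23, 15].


Probabilities: [11/154, 50/154, 55/154, 23/154, 15/154] ≈ [0.0714, 0.3247, 0.3571, 0.1494, 0.0974]
H = -((11/154)·log₂(11/154) + (50/154)·log₂(50/154) + (55/154)·log₂(55/154) + (23/154)·log₂(23/154) + (15/154)·log₂(15/154))
  = 2.0664 bits

2.0664 bits


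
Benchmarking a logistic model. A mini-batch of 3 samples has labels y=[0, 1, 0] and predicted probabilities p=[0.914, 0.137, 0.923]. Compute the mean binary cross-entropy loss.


L[0] = -ln(1-0.914) = -ln(0.086) = 2.4534
L[1] = -ln(0.137) = 1.9878
L[2] = -ln(1-0.923) = -ln(0.077) = 2.5639
mean = (2.4534 + 1.9878 + 2.5639)/3 = 2.335

2.335


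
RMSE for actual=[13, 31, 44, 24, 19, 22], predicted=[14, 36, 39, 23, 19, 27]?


MSE = 77/6 = 12.8333
RMSE = √(77/6) = 3.5824

3.5824


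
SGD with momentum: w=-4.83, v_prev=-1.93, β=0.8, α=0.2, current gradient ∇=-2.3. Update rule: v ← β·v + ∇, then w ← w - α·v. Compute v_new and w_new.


v_new = 0.8·-1.93 - 2.3 = -1.544 - 2.3 = -3.844
w_new = -4.83 - 0.2·-3.844 = -4.83 + 0.7688 = -4.0612

v_new=-3.844, w_new=-4.0612


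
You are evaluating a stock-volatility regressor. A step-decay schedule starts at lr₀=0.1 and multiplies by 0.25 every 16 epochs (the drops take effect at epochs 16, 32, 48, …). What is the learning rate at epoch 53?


n_drops = ⌊53/16⌋ = 3
lr = 0.1·0.25^3 = 0.1·0.015625 = 0.0015625

0.0015625


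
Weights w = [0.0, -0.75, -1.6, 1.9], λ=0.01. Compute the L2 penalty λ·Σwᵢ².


‖w‖₂² = (0.0)² + (-0.75)² + (-1.6)² + (1.9)²
     = 0 + 0.5625 + 2.56 + 3.61
     = 6.7325
λ·‖w‖₂² = 0.01·6.7325 = 0.067325

0.067325


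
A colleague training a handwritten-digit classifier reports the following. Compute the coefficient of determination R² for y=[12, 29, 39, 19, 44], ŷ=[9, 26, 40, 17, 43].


ȳ = 28.6
SS_res = Σ(y-ŷ)² = 24
SS_tot = Σ(y-ȳ)² = 713.2
R² = 1 - SS_res/SS_tot = 1 - 0.0337 = 0.9663

0.9663


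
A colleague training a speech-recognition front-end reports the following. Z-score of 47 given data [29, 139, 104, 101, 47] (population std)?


μ = 84, σ = 40.2691
z = (47 - 84)/40.2691 = -0.9188

-0.9188


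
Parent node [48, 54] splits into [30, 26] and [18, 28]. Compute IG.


Parent = [48, 54], H_parent = 0.9975
H_left = 0.9963 (n=56), H_right = 0.9656 (n=46)
H_children = (56/102)·0.9963 + (46/102)·0.9656 = 0.9825
IG = 0.9975 - 0.9825 = 0.015

0.015


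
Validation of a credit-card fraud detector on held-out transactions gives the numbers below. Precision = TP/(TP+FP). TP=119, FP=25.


Precision = TP/(TP+FP)
= 119/(119+25)
= 119/144 = 82.64%

82.64%


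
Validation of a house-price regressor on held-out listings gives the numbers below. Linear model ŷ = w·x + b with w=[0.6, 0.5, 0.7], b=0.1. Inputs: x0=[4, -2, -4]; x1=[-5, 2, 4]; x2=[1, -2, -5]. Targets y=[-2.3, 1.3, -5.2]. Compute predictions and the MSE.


ŷ0 = (0.6)·(4) + (0.5)·(-2) + (0.7)·(-4) + 0.1 = -1.3
ŷ1 = (0.6)·(-5) + (0.5)·(2) + (0.7)·(4) + 0.1 = 0.9
ŷ2 = (0.6)·(1) + (0.5)·(-2) + (0.7)·(-5) + 0.1 = -3.8
errors² = [1.0, 0.16, 1.96]
MSE = 3.1200/3 = 1.04

1.04


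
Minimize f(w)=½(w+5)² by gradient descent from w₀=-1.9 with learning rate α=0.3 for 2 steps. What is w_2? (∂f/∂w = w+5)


step 1: grad = -1.9+5 = 3.1; w = -1.9 - 0.3·(3.1) = -2.83
step 2: grad = -2.83+5 = 2.17; w = -2.83 - 0.3·(2.17) = -3.481

-3.481


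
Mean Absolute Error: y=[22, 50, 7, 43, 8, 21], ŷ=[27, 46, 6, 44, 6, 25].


Absolute errors: |22-27|=5, |50-46|=4, |7-6|=1, |43-44|=1, |8-6|=2, |21-25|=4
Sum = 17
MAE = 17/6 = 17/6

17/6


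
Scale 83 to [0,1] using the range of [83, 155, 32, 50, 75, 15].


min=15, max=155
(83-15)/(155-15) = 68/140 = 0.4857

0.4857


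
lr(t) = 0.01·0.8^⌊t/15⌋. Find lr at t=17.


n_drops = ⌊17/15⌋ = 1
lr = 0.01·0.8^1 = 0.01·0.8 = 0.008

0.008


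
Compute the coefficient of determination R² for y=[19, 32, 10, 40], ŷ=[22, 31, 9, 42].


ȳ = 25.25
SS_res = Σ(y-ŷ)² = 15
SS_tot = Σ(y-ȳ)² = 534.75
R² = 1 - SS_res/SS_tot = 1 - 0.0281 = 0.9719

0.9719


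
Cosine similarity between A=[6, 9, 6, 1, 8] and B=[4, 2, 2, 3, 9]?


A·B = 6·4 + 9·2 + 6·2 + 1·3 + 8·9 = 129
‖A‖ = √218 = 14.7648, ‖B‖ = √114 = 10.6771
cos = 129/(√218·√114) = 129/√24852 = 0.8183

0.8183


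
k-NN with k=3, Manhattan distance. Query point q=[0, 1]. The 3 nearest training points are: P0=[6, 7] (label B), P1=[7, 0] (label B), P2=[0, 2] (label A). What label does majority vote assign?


d(q,P0) = 12  (label B)
d(q,P1) = 8  (label B)
d(q,P2) = 1  (label A)
Votes: A=1, B=2
Majority → B

B


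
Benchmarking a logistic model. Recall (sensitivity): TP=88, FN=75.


Recall = TP/(TP+FN)
= 88/(88+75)
= 88/163 = 53.99%

53.99%


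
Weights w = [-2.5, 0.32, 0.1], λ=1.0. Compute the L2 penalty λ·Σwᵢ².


‖w‖₂² = (-2.5)² + (0.32)² + (0.1)²
     = 6.25 + 0.1024 + 0.01
     = 6.3624
λ·‖w‖₂² = 1.0·6.3624 = 6.3624

6.3624


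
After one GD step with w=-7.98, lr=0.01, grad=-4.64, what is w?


w_new = w - α·∇
= -7.98 - 0.01·-4.64
= -7.98 + 0.0464
= -7.9336

-7.9336


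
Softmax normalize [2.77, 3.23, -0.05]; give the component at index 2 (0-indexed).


Exponentials: e^2.77=15.9586, e^3.23=25.2797, e^-0.05=0.9512
Sum = 42.1895
Softmax = [0.3783, 0.5992, 0.0225]
p[2] = 0.9512/42.1895 = 0.0225

0.0225


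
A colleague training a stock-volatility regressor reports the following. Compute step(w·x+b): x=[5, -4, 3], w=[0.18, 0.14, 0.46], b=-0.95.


z = (5)·(0.18) + (-4)·(0.14) + (3)·(0.46) - 0.95
  = 0.77
step(z) = 1 (z≥0)

1


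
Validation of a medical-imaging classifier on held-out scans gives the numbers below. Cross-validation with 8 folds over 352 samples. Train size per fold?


Fold size = 352/8 = 44
Training per fold = 352 - 44 = 308

308


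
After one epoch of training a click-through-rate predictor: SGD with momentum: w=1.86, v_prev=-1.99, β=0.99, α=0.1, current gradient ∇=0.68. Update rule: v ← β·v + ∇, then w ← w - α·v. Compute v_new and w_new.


v_new = 0.99·-1.99 + 0.68 = -1.9701 + 0.68 = -1.2901
w_new = 1.86 - 0.1·-1.2901 = 1.86 + 0.12901 = 1.98901

v_new=-1.2901, w_new=1.98901


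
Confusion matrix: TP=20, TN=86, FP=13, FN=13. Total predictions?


Total = TP + TN + FP + FN
= 20 + 86 + 13 + 13
= 132
(Predicted positive: 33, predicted negative: 99)

132


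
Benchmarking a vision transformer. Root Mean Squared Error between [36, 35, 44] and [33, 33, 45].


MSE = 14/3 = 4.6667
RMSE = √(14/3) = 2.1602

2.1602


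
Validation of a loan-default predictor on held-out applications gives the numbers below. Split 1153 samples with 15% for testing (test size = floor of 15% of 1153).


Test = ⌊1153·15/100⌋ = 172
Train = 1153 - 172 = 981

Train: 981, Test: 172


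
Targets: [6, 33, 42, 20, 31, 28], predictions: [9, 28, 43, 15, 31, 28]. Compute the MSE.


Squared errors: (6-9)²=9, (33-28)²=25, (42-43)²=1, (20-15)²=25, (31-31)²=0, (28-28)²=0
Sum = 60
MSE = 60/6 = 10

10


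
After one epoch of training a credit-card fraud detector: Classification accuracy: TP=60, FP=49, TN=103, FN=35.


Accuracy = (TP+TN)/(TP+TN+FP+FN)
= (60+103)/(247)
= 163/247 = 65.99%

65.99%


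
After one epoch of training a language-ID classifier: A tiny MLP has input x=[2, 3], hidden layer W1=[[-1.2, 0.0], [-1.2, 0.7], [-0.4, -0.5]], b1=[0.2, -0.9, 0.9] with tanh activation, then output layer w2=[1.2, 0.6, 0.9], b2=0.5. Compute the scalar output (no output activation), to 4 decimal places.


z1[0] = (-1.2)·(2) + (0.0)·(3) + 0.2 = -2.2
z1[1] = (-1.2)·(2) + (0.7)·(3) - 0.9 = -1.2
z1[2] = (-0.4)·(2) + (-0.5)·(3) + 0.9 = -1.4
h = tanh(z1) = [-0.9757, -0.8337, -0.8854]
output = (1.2)·(-0.9757) + (0.6)·(-0.8337) + (0.9)·(-0.8854) + 0.5 = -1.9679

-1.9679
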